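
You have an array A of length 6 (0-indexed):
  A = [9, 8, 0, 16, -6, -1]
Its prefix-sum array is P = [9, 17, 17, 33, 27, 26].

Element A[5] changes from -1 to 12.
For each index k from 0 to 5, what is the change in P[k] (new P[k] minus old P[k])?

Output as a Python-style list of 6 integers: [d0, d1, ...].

Answer: [0, 0, 0, 0, 0, 13]

Derivation:
Element change: A[5] -1 -> 12, delta = 13
For k < 5: P[k] unchanged, delta_P[k] = 0
For k >= 5: P[k] shifts by exactly 13
Delta array: [0, 0, 0, 0, 0, 13]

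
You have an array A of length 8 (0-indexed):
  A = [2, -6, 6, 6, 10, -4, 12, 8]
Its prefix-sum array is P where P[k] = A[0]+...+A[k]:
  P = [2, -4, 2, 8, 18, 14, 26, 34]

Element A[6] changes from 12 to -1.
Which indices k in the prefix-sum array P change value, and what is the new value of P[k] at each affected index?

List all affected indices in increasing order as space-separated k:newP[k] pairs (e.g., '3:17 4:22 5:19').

Answer: 6:13 7:21

Derivation:
P[k] = A[0] + ... + A[k]
P[k] includes A[6] iff k >= 6
Affected indices: 6, 7, ..., 7; delta = -13
  P[6]: 26 + -13 = 13
  P[7]: 34 + -13 = 21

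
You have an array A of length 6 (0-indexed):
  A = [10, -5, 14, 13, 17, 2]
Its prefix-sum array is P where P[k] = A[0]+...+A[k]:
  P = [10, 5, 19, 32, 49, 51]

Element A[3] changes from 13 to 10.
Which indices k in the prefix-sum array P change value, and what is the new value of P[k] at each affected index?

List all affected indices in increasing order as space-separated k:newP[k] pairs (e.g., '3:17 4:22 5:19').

P[k] = A[0] + ... + A[k]
P[k] includes A[3] iff k >= 3
Affected indices: 3, 4, ..., 5; delta = -3
  P[3]: 32 + -3 = 29
  P[4]: 49 + -3 = 46
  P[5]: 51 + -3 = 48

Answer: 3:29 4:46 5:48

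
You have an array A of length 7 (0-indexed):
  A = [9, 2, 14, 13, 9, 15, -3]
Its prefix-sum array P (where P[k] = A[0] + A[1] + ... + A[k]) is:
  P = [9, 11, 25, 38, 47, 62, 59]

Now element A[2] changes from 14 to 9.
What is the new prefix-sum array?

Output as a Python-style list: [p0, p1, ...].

Answer: [9, 11, 20, 33, 42, 57, 54]

Derivation:
Change: A[2] 14 -> 9, delta = -5
P[k] for k < 2: unchanged (A[2] not included)
P[k] for k >= 2: shift by delta = -5
  P[0] = 9 + 0 = 9
  P[1] = 11 + 0 = 11
  P[2] = 25 + -5 = 20
  P[3] = 38 + -5 = 33
  P[4] = 47 + -5 = 42
  P[5] = 62 + -5 = 57
  P[6] = 59 + -5 = 54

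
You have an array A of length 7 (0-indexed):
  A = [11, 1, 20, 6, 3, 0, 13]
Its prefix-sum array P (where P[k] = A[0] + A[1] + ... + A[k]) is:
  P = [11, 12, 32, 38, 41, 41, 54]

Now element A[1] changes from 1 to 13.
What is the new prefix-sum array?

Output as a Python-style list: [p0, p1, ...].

Answer: [11, 24, 44, 50, 53, 53, 66]

Derivation:
Change: A[1] 1 -> 13, delta = 12
P[k] for k < 1: unchanged (A[1] not included)
P[k] for k >= 1: shift by delta = 12
  P[0] = 11 + 0 = 11
  P[1] = 12 + 12 = 24
  P[2] = 32 + 12 = 44
  P[3] = 38 + 12 = 50
  P[4] = 41 + 12 = 53
  P[5] = 41 + 12 = 53
  P[6] = 54 + 12 = 66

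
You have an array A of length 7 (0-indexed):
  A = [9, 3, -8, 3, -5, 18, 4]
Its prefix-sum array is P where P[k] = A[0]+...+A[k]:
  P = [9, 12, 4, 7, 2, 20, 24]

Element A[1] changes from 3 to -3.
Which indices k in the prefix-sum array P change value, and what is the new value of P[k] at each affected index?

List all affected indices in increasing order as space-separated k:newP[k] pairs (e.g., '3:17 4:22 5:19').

Answer: 1:6 2:-2 3:1 4:-4 5:14 6:18

Derivation:
P[k] = A[0] + ... + A[k]
P[k] includes A[1] iff k >= 1
Affected indices: 1, 2, ..., 6; delta = -6
  P[1]: 12 + -6 = 6
  P[2]: 4 + -6 = -2
  P[3]: 7 + -6 = 1
  P[4]: 2 + -6 = -4
  P[5]: 20 + -6 = 14
  P[6]: 24 + -6 = 18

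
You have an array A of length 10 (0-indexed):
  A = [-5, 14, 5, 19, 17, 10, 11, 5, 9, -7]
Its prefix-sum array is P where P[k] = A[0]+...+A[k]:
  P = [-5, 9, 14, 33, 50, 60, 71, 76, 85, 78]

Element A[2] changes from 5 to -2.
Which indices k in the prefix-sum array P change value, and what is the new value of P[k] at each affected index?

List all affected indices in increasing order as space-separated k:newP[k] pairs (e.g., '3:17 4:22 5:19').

P[k] = A[0] + ... + A[k]
P[k] includes A[2] iff k >= 2
Affected indices: 2, 3, ..., 9; delta = -7
  P[2]: 14 + -7 = 7
  P[3]: 33 + -7 = 26
  P[4]: 50 + -7 = 43
  P[5]: 60 + -7 = 53
  P[6]: 71 + -7 = 64
  P[7]: 76 + -7 = 69
  P[8]: 85 + -7 = 78
  P[9]: 78 + -7 = 71

Answer: 2:7 3:26 4:43 5:53 6:64 7:69 8:78 9:71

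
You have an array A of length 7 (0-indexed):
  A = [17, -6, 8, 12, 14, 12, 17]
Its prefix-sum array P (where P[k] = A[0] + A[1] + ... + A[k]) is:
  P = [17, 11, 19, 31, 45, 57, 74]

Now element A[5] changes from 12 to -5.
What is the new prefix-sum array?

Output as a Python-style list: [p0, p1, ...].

Change: A[5] 12 -> -5, delta = -17
P[k] for k < 5: unchanged (A[5] not included)
P[k] for k >= 5: shift by delta = -17
  P[0] = 17 + 0 = 17
  P[1] = 11 + 0 = 11
  P[2] = 19 + 0 = 19
  P[3] = 31 + 0 = 31
  P[4] = 45 + 0 = 45
  P[5] = 57 + -17 = 40
  P[6] = 74 + -17 = 57

Answer: [17, 11, 19, 31, 45, 40, 57]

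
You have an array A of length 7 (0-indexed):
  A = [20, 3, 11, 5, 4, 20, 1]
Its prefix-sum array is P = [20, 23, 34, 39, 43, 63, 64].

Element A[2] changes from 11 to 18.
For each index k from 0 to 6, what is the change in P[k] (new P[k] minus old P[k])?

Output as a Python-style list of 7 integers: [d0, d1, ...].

Element change: A[2] 11 -> 18, delta = 7
For k < 2: P[k] unchanged, delta_P[k] = 0
For k >= 2: P[k] shifts by exactly 7
Delta array: [0, 0, 7, 7, 7, 7, 7]

Answer: [0, 0, 7, 7, 7, 7, 7]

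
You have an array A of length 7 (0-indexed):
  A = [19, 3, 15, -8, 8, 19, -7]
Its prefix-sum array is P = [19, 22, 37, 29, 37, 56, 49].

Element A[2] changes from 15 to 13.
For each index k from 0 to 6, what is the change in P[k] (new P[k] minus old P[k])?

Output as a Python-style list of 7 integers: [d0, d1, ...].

Element change: A[2] 15 -> 13, delta = -2
For k < 2: P[k] unchanged, delta_P[k] = 0
For k >= 2: P[k] shifts by exactly -2
Delta array: [0, 0, -2, -2, -2, -2, -2]

Answer: [0, 0, -2, -2, -2, -2, -2]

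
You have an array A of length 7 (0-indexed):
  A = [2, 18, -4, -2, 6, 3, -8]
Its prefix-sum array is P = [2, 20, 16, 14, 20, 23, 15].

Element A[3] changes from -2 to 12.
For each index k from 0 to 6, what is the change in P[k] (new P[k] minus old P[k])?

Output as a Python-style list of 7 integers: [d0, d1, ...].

Answer: [0, 0, 0, 14, 14, 14, 14]

Derivation:
Element change: A[3] -2 -> 12, delta = 14
For k < 3: P[k] unchanged, delta_P[k] = 0
For k >= 3: P[k] shifts by exactly 14
Delta array: [0, 0, 0, 14, 14, 14, 14]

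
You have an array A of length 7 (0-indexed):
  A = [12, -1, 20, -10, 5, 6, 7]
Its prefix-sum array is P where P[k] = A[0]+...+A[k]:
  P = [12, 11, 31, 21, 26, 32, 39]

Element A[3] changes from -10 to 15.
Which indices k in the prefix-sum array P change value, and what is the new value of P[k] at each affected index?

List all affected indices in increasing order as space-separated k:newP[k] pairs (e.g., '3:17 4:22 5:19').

Answer: 3:46 4:51 5:57 6:64

Derivation:
P[k] = A[0] + ... + A[k]
P[k] includes A[3] iff k >= 3
Affected indices: 3, 4, ..., 6; delta = 25
  P[3]: 21 + 25 = 46
  P[4]: 26 + 25 = 51
  P[5]: 32 + 25 = 57
  P[6]: 39 + 25 = 64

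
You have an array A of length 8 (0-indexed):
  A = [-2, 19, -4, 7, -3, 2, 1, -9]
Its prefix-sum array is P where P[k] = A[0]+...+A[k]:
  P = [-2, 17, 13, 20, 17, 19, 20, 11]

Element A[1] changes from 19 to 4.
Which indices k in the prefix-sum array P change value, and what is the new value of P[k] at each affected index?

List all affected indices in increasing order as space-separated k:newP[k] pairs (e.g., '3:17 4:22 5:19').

Answer: 1:2 2:-2 3:5 4:2 5:4 6:5 7:-4

Derivation:
P[k] = A[0] + ... + A[k]
P[k] includes A[1] iff k >= 1
Affected indices: 1, 2, ..., 7; delta = -15
  P[1]: 17 + -15 = 2
  P[2]: 13 + -15 = -2
  P[3]: 20 + -15 = 5
  P[4]: 17 + -15 = 2
  P[5]: 19 + -15 = 4
  P[6]: 20 + -15 = 5
  P[7]: 11 + -15 = -4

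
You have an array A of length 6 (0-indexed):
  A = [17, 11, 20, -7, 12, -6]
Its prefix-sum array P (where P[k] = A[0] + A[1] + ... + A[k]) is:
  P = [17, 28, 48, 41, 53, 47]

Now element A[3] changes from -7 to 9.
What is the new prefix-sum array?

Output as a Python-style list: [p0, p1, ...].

Answer: [17, 28, 48, 57, 69, 63]

Derivation:
Change: A[3] -7 -> 9, delta = 16
P[k] for k < 3: unchanged (A[3] not included)
P[k] for k >= 3: shift by delta = 16
  P[0] = 17 + 0 = 17
  P[1] = 28 + 0 = 28
  P[2] = 48 + 0 = 48
  P[3] = 41 + 16 = 57
  P[4] = 53 + 16 = 69
  P[5] = 47 + 16 = 63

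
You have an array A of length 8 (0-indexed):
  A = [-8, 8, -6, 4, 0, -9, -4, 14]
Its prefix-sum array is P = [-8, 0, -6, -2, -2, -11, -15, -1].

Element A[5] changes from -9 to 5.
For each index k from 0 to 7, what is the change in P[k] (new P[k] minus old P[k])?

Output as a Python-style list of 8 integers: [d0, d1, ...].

Element change: A[5] -9 -> 5, delta = 14
For k < 5: P[k] unchanged, delta_P[k] = 0
For k >= 5: P[k] shifts by exactly 14
Delta array: [0, 0, 0, 0, 0, 14, 14, 14]

Answer: [0, 0, 0, 0, 0, 14, 14, 14]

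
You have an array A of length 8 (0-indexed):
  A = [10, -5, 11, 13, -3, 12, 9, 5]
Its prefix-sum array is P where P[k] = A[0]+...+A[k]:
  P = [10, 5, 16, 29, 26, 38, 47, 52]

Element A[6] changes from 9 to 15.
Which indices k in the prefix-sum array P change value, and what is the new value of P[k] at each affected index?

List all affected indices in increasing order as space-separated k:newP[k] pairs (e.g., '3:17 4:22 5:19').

Answer: 6:53 7:58

Derivation:
P[k] = A[0] + ... + A[k]
P[k] includes A[6] iff k >= 6
Affected indices: 6, 7, ..., 7; delta = 6
  P[6]: 47 + 6 = 53
  P[7]: 52 + 6 = 58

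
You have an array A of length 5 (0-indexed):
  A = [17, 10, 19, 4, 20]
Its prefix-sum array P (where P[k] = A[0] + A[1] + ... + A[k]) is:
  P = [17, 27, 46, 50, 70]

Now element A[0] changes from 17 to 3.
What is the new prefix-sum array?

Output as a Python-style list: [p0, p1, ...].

Answer: [3, 13, 32, 36, 56]

Derivation:
Change: A[0] 17 -> 3, delta = -14
P[k] for k < 0: unchanged (A[0] not included)
P[k] for k >= 0: shift by delta = -14
  P[0] = 17 + -14 = 3
  P[1] = 27 + -14 = 13
  P[2] = 46 + -14 = 32
  P[3] = 50 + -14 = 36
  P[4] = 70 + -14 = 56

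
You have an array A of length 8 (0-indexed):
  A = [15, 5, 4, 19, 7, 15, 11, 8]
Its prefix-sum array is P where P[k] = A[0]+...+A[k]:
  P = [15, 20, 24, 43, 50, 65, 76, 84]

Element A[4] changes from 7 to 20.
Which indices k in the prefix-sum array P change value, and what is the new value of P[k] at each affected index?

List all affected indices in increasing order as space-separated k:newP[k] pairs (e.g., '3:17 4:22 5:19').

Answer: 4:63 5:78 6:89 7:97

Derivation:
P[k] = A[0] + ... + A[k]
P[k] includes A[4] iff k >= 4
Affected indices: 4, 5, ..., 7; delta = 13
  P[4]: 50 + 13 = 63
  P[5]: 65 + 13 = 78
  P[6]: 76 + 13 = 89
  P[7]: 84 + 13 = 97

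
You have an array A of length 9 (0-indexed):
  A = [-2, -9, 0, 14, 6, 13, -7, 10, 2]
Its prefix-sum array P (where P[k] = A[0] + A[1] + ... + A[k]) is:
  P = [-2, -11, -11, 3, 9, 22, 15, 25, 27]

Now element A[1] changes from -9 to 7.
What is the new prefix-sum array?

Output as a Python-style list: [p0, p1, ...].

Change: A[1] -9 -> 7, delta = 16
P[k] for k < 1: unchanged (A[1] not included)
P[k] for k >= 1: shift by delta = 16
  P[0] = -2 + 0 = -2
  P[1] = -11 + 16 = 5
  P[2] = -11 + 16 = 5
  P[3] = 3 + 16 = 19
  P[4] = 9 + 16 = 25
  P[5] = 22 + 16 = 38
  P[6] = 15 + 16 = 31
  P[7] = 25 + 16 = 41
  P[8] = 27 + 16 = 43

Answer: [-2, 5, 5, 19, 25, 38, 31, 41, 43]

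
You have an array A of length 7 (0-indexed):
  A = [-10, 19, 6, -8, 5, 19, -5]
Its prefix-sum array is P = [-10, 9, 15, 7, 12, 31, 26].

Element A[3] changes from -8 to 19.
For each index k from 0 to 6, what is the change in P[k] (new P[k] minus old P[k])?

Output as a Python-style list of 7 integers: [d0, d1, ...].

Answer: [0, 0, 0, 27, 27, 27, 27]

Derivation:
Element change: A[3] -8 -> 19, delta = 27
For k < 3: P[k] unchanged, delta_P[k] = 0
For k >= 3: P[k] shifts by exactly 27
Delta array: [0, 0, 0, 27, 27, 27, 27]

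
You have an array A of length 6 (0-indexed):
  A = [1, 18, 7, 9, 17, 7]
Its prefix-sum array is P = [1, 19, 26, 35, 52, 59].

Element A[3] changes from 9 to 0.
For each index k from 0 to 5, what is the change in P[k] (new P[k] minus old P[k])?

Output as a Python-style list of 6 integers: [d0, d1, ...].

Element change: A[3] 9 -> 0, delta = -9
For k < 3: P[k] unchanged, delta_P[k] = 0
For k >= 3: P[k] shifts by exactly -9
Delta array: [0, 0, 0, -9, -9, -9]

Answer: [0, 0, 0, -9, -9, -9]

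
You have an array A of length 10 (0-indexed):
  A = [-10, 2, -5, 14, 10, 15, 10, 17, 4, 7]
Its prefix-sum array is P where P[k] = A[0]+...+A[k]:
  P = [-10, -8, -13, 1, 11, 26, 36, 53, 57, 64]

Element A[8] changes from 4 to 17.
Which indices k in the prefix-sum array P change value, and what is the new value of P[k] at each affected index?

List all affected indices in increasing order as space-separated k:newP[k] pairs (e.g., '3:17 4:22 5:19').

Answer: 8:70 9:77

Derivation:
P[k] = A[0] + ... + A[k]
P[k] includes A[8] iff k >= 8
Affected indices: 8, 9, ..., 9; delta = 13
  P[8]: 57 + 13 = 70
  P[9]: 64 + 13 = 77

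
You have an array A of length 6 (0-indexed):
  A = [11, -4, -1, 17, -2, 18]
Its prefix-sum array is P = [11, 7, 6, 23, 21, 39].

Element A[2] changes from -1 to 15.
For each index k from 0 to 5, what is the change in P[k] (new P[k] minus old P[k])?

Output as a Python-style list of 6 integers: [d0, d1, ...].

Element change: A[2] -1 -> 15, delta = 16
For k < 2: P[k] unchanged, delta_P[k] = 0
For k >= 2: P[k] shifts by exactly 16
Delta array: [0, 0, 16, 16, 16, 16]

Answer: [0, 0, 16, 16, 16, 16]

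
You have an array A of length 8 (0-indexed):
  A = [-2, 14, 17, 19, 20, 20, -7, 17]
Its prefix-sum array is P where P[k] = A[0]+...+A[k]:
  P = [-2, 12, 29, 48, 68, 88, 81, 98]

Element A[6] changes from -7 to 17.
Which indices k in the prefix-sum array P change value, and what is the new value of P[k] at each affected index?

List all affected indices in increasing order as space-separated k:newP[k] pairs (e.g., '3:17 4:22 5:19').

P[k] = A[0] + ... + A[k]
P[k] includes A[6] iff k >= 6
Affected indices: 6, 7, ..., 7; delta = 24
  P[6]: 81 + 24 = 105
  P[7]: 98 + 24 = 122

Answer: 6:105 7:122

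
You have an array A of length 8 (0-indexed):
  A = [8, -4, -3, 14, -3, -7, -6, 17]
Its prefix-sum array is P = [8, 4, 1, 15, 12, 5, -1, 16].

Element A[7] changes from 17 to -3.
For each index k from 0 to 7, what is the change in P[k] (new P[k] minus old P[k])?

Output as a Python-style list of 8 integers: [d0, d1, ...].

Element change: A[7] 17 -> -3, delta = -20
For k < 7: P[k] unchanged, delta_P[k] = 0
For k >= 7: P[k] shifts by exactly -20
Delta array: [0, 0, 0, 0, 0, 0, 0, -20]

Answer: [0, 0, 0, 0, 0, 0, 0, -20]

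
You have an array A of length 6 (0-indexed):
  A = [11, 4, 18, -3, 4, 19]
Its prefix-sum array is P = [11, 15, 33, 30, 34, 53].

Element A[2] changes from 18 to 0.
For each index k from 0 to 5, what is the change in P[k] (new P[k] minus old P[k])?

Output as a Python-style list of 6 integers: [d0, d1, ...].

Element change: A[2] 18 -> 0, delta = -18
For k < 2: P[k] unchanged, delta_P[k] = 0
For k >= 2: P[k] shifts by exactly -18
Delta array: [0, 0, -18, -18, -18, -18]

Answer: [0, 0, -18, -18, -18, -18]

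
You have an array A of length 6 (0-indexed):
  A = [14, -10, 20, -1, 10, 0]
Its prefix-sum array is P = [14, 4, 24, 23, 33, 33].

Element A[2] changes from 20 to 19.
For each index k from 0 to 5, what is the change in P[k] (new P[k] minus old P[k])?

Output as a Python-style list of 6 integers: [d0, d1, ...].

Element change: A[2] 20 -> 19, delta = -1
For k < 2: P[k] unchanged, delta_P[k] = 0
For k >= 2: P[k] shifts by exactly -1
Delta array: [0, 0, -1, -1, -1, -1]

Answer: [0, 0, -1, -1, -1, -1]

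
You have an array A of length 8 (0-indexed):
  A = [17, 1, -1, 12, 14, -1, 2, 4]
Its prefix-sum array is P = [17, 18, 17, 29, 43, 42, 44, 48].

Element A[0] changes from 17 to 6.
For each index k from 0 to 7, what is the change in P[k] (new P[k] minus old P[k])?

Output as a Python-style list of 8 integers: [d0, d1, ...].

Answer: [-11, -11, -11, -11, -11, -11, -11, -11]

Derivation:
Element change: A[0] 17 -> 6, delta = -11
For k < 0: P[k] unchanged, delta_P[k] = 0
For k >= 0: P[k] shifts by exactly -11
Delta array: [-11, -11, -11, -11, -11, -11, -11, -11]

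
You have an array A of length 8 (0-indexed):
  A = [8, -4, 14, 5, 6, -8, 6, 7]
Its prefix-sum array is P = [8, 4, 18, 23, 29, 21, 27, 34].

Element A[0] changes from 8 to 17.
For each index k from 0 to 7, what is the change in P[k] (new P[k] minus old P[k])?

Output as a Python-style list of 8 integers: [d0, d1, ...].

Element change: A[0] 8 -> 17, delta = 9
For k < 0: P[k] unchanged, delta_P[k] = 0
For k >= 0: P[k] shifts by exactly 9
Delta array: [9, 9, 9, 9, 9, 9, 9, 9]

Answer: [9, 9, 9, 9, 9, 9, 9, 9]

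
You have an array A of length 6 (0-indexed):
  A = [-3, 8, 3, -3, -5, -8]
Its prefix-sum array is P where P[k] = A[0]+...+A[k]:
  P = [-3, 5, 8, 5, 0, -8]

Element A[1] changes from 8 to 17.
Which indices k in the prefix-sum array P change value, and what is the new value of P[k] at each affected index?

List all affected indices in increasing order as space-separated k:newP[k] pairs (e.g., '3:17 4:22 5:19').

P[k] = A[0] + ... + A[k]
P[k] includes A[1] iff k >= 1
Affected indices: 1, 2, ..., 5; delta = 9
  P[1]: 5 + 9 = 14
  P[2]: 8 + 9 = 17
  P[3]: 5 + 9 = 14
  P[4]: 0 + 9 = 9
  P[5]: -8 + 9 = 1

Answer: 1:14 2:17 3:14 4:9 5:1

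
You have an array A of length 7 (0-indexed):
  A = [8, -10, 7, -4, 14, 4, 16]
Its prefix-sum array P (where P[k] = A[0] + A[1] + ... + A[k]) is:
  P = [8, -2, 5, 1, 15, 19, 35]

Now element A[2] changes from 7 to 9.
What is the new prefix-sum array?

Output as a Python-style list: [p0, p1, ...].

Change: A[2] 7 -> 9, delta = 2
P[k] for k < 2: unchanged (A[2] not included)
P[k] for k >= 2: shift by delta = 2
  P[0] = 8 + 0 = 8
  P[1] = -2 + 0 = -2
  P[2] = 5 + 2 = 7
  P[3] = 1 + 2 = 3
  P[4] = 15 + 2 = 17
  P[5] = 19 + 2 = 21
  P[6] = 35 + 2 = 37

Answer: [8, -2, 7, 3, 17, 21, 37]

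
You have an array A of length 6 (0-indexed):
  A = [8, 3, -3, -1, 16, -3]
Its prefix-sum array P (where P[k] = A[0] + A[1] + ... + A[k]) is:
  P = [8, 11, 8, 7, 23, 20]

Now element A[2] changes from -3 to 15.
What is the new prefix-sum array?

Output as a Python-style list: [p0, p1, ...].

Change: A[2] -3 -> 15, delta = 18
P[k] for k < 2: unchanged (A[2] not included)
P[k] for k >= 2: shift by delta = 18
  P[0] = 8 + 0 = 8
  P[1] = 11 + 0 = 11
  P[2] = 8 + 18 = 26
  P[3] = 7 + 18 = 25
  P[4] = 23 + 18 = 41
  P[5] = 20 + 18 = 38

Answer: [8, 11, 26, 25, 41, 38]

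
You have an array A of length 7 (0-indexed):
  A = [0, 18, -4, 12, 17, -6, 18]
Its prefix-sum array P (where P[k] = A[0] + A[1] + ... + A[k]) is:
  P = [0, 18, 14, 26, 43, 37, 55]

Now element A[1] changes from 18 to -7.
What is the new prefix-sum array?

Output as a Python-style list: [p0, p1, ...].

Change: A[1] 18 -> -7, delta = -25
P[k] for k < 1: unchanged (A[1] not included)
P[k] for k >= 1: shift by delta = -25
  P[0] = 0 + 0 = 0
  P[1] = 18 + -25 = -7
  P[2] = 14 + -25 = -11
  P[3] = 26 + -25 = 1
  P[4] = 43 + -25 = 18
  P[5] = 37 + -25 = 12
  P[6] = 55 + -25 = 30

Answer: [0, -7, -11, 1, 18, 12, 30]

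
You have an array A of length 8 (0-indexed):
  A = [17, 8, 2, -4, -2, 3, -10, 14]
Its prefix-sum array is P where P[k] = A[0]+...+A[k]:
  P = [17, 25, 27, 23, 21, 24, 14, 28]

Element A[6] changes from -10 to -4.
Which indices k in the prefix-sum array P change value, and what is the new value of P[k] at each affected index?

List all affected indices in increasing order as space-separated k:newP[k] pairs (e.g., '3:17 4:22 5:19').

Answer: 6:20 7:34

Derivation:
P[k] = A[0] + ... + A[k]
P[k] includes A[6] iff k >= 6
Affected indices: 6, 7, ..., 7; delta = 6
  P[6]: 14 + 6 = 20
  P[7]: 28 + 6 = 34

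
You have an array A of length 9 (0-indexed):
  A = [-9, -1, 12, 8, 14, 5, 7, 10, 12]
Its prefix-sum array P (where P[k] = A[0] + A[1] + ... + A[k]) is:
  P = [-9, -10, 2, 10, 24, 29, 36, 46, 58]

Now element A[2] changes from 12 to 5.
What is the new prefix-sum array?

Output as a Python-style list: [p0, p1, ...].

Answer: [-9, -10, -5, 3, 17, 22, 29, 39, 51]

Derivation:
Change: A[2] 12 -> 5, delta = -7
P[k] for k < 2: unchanged (A[2] not included)
P[k] for k >= 2: shift by delta = -7
  P[0] = -9 + 0 = -9
  P[1] = -10 + 0 = -10
  P[2] = 2 + -7 = -5
  P[3] = 10 + -7 = 3
  P[4] = 24 + -7 = 17
  P[5] = 29 + -7 = 22
  P[6] = 36 + -7 = 29
  P[7] = 46 + -7 = 39
  P[8] = 58 + -7 = 51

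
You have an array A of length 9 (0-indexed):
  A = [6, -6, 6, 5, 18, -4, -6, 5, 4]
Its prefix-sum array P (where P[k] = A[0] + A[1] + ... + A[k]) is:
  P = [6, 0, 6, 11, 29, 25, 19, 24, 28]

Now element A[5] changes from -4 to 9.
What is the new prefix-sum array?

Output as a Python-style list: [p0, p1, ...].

Answer: [6, 0, 6, 11, 29, 38, 32, 37, 41]

Derivation:
Change: A[5] -4 -> 9, delta = 13
P[k] for k < 5: unchanged (A[5] not included)
P[k] for k >= 5: shift by delta = 13
  P[0] = 6 + 0 = 6
  P[1] = 0 + 0 = 0
  P[2] = 6 + 0 = 6
  P[3] = 11 + 0 = 11
  P[4] = 29 + 0 = 29
  P[5] = 25 + 13 = 38
  P[6] = 19 + 13 = 32
  P[7] = 24 + 13 = 37
  P[8] = 28 + 13 = 41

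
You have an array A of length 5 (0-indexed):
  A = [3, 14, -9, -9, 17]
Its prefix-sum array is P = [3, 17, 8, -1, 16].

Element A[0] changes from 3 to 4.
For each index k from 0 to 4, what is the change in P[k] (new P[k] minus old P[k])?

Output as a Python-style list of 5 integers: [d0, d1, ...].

Element change: A[0] 3 -> 4, delta = 1
For k < 0: P[k] unchanged, delta_P[k] = 0
For k >= 0: P[k] shifts by exactly 1
Delta array: [1, 1, 1, 1, 1]

Answer: [1, 1, 1, 1, 1]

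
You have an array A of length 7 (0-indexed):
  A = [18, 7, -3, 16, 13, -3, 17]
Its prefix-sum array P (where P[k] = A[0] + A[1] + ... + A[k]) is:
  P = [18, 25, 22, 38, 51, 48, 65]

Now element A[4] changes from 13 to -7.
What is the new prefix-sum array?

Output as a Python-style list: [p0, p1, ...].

Answer: [18, 25, 22, 38, 31, 28, 45]

Derivation:
Change: A[4] 13 -> -7, delta = -20
P[k] for k < 4: unchanged (A[4] not included)
P[k] for k >= 4: shift by delta = -20
  P[0] = 18 + 0 = 18
  P[1] = 25 + 0 = 25
  P[2] = 22 + 0 = 22
  P[3] = 38 + 0 = 38
  P[4] = 51 + -20 = 31
  P[5] = 48 + -20 = 28
  P[6] = 65 + -20 = 45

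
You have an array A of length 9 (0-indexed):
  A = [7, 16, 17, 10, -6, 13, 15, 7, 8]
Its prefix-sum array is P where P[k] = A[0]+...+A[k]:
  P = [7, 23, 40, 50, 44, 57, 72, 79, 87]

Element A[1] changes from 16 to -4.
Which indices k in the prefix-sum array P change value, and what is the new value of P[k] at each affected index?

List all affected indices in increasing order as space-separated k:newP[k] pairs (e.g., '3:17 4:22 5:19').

P[k] = A[0] + ... + A[k]
P[k] includes A[1] iff k >= 1
Affected indices: 1, 2, ..., 8; delta = -20
  P[1]: 23 + -20 = 3
  P[2]: 40 + -20 = 20
  P[3]: 50 + -20 = 30
  P[4]: 44 + -20 = 24
  P[5]: 57 + -20 = 37
  P[6]: 72 + -20 = 52
  P[7]: 79 + -20 = 59
  P[8]: 87 + -20 = 67

Answer: 1:3 2:20 3:30 4:24 5:37 6:52 7:59 8:67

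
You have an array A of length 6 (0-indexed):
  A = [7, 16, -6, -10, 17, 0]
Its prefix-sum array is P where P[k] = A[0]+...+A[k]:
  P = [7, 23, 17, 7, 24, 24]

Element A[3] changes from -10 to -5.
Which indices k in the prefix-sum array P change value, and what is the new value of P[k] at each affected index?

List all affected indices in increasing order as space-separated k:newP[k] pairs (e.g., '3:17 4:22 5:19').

P[k] = A[0] + ... + A[k]
P[k] includes A[3] iff k >= 3
Affected indices: 3, 4, ..., 5; delta = 5
  P[3]: 7 + 5 = 12
  P[4]: 24 + 5 = 29
  P[5]: 24 + 5 = 29

Answer: 3:12 4:29 5:29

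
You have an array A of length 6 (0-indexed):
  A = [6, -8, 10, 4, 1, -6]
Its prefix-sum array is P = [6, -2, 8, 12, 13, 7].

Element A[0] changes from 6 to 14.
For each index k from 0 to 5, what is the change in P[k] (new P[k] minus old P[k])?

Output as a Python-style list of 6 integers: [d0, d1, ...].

Element change: A[0] 6 -> 14, delta = 8
For k < 0: P[k] unchanged, delta_P[k] = 0
For k >= 0: P[k] shifts by exactly 8
Delta array: [8, 8, 8, 8, 8, 8]

Answer: [8, 8, 8, 8, 8, 8]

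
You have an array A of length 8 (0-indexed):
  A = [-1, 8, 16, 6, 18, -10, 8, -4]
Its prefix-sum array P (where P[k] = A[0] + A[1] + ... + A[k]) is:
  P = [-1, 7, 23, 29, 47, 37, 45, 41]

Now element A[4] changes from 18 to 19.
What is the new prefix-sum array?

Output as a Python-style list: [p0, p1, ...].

Answer: [-1, 7, 23, 29, 48, 38, 46, 42]

Derivation:
Change: A[4] 18 -> 19, delta = 1
P[k] for k < 4: unchanged (A[4] not included)
P[k] for k >= 4: shift by delta = 1
  P[0] = -1 + 0 = -1
  P[1] = 7 + 0 = 7
  P[2] = 23 + 0 = 23
  P[3] = 29 + 0 = 29
  P[4] = 47 + 1 = 48
  P[5] = 37 + 1 = 38
  P[6] = 45 + 1 = 46
  P[7] = 41 + 1 = 42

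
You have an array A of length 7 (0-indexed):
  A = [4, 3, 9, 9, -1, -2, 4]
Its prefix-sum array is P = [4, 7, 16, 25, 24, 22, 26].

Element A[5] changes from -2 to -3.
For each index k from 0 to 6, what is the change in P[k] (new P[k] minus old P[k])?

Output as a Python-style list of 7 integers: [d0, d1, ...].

Element change: A[5] -2 -> -3, delta = -1
For k < 5: P[k] unchanged, delta_P[k] = 0
For k >= 5: P[k] shifts by exactly -1
Delta array: [0, 0, 0, 0, 0, -1, -1]

Answer: [0, 0, 0, 0, 0, -1, -1]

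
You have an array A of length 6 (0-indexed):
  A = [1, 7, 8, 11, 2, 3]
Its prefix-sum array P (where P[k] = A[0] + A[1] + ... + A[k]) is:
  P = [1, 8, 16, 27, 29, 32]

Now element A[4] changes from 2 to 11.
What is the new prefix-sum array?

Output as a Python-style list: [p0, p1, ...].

Change: A[4] 2 -> 11, delta = 9
P[k] for k < 4: unchanged (A[4] not included)
P[k] for k >= 4: shift by delta = 9
  P[0] = 1 + 0 = 1
  P[1] = 8 + 0 = 8
  P[2] = 16 + 0 = 16
  P[3] = 27 + 0 = 27
  P[4] = 29 + 9 = 38
  P[5] = 32 + 9 = 41

Answer: [1, 8, 16, 27, 38, 41]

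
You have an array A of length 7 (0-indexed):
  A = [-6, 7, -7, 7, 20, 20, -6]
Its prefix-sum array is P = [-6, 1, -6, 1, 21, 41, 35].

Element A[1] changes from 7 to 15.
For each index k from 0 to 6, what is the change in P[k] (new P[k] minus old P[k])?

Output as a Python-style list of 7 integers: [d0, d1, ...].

Element change: A[1] 7 -> 15, delta = 8
For k < 1: P[k] unchanged, delta_P[k] = 0
For k >= 1: P[k] shifts by exactly 8
Delta array: [0, 8, 8, 8, 8, 8, 8]

Answer: [0, 8, 8, 8, 8, 8, 8]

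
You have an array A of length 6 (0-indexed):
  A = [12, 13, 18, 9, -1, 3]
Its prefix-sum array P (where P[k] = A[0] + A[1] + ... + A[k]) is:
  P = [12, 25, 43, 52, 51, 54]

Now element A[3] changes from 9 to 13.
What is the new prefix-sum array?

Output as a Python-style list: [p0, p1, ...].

Answer: [12, 25, 43, 56, 55, 58]

Derivation:
Change: A[3] 9 -> 13, delta = 4
P[k] for k < 3: unchanged (A[3] not included)
P[k] for k >= 3: shift by delta = 4
  P[0] = 12 + 0 = 12
  P[1] = 25 + 0 = 25
  P[2] = 43 + 0 = 43
  P[3] = 52 + 4 = 56
  P[4] = 51 + 4 = 55
  P[5] = 54 + 4 = 58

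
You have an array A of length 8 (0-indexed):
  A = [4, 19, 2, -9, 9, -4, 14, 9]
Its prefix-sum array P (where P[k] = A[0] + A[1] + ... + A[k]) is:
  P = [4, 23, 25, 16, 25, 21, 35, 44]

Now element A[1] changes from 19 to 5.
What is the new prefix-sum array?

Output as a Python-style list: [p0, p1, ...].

Change: A[1] 19 -> 5, delta = -14
P[k] for k < 1: unchanged (A[1] not included)
P[k] for k >= 1: shift by delta = -14
  P[0] = 4 + 0 = 4
  P[1] = 23 + -14 = 9
  P[2] = 25 + -14 = 11
  P[3] = 16 + -14 = 2
  P[4] = 25 + -14 = 11
  P[5] = 21 + -14 = 7
  P[6] = 35 + -14 = 21
  P[7] = 44 + -14 = 30

Answer: [4, 9, 11, 2, 11, 7, 21, 30]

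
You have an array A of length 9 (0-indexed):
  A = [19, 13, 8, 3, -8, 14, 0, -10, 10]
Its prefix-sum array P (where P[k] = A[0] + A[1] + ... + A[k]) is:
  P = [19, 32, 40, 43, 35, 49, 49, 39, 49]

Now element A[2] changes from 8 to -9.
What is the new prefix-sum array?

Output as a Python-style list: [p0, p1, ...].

Answer: [19, 32, 23, 26, 18, 32, 32, 22, 32]

Derivation:
Change: A[2] 8 -> -9, delta = -17
P[k] for k < 2: unchanged (A[2] not included)
P[k] for k >= 2: shift by delta = -17
  P[0] = 19 + 0 = 19
  P[1] = 32 + 0 = 32
  P[2] = 40 + -17 = 23
  P[3] = 43 + -17 = 26
  P[4] = 35 + -17 = 18
  P[5] = 49 + -17 = 32
  P[6] = 49 + -17 = 32
  P[7] = 39 + -17 = 22
  P[8] = 49 + -17 = 32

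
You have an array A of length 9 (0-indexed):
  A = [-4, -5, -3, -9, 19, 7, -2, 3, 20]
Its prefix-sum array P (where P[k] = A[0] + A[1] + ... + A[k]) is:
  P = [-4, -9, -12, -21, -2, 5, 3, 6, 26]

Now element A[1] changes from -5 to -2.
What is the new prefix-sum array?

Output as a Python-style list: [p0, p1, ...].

Answer: [-4, -6, -9, -18, 1, 8, 6, 9, 29]

Derivation:
Change: A[1] -5 -> -2, delta = 3
P[k] for k < 1: unchanged (A[1] not included)
P[k] for k >= 1: shift by delta = 3
  P[0] = -4 + 0 = -4
  P[1] = -9 + 3 = -6
  P[2] = -12 + 3 = -9
  P[3] = -21 + 3 = -18
  P[4] = -2 + 3 = 1
  P[5] = 5 + 3 = 8
  P[6] = 3 + 3 = 6
  P[7] = 6 + 3 = 9
  P[8] = 26 + 3 = 29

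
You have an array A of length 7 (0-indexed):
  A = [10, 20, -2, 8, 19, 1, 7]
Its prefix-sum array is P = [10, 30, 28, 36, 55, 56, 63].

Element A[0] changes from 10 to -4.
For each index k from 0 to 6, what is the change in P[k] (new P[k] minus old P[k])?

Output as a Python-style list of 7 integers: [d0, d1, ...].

Element change: A[0] 10 -> -4, delta = -14
For k < 0: P[k] unchanged, delta_P[k] = 0
For k >= 0: P[k] shifts by exactly -14
Delta array: [-14, -14, -14, -14, -14, -14, -14]

Answer: [-14, -14, -14, -14, -14, -14, -14]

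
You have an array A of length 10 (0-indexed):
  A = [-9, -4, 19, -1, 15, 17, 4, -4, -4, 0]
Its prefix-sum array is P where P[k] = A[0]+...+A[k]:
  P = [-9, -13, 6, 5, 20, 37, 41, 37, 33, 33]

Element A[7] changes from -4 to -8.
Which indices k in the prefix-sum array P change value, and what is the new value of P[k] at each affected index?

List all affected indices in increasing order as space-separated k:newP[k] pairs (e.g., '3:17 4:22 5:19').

P[k] = A[0] + ... + A[k]
P[k] includes A[7] iff k >= 7
Affected indices: 7, 8, ..., 9; delta = -4
  P[7]: 37 + -4 = 33
  P[8]: 33 + -4 = 29
  P[9]: 33 + -4 = 29

Answer: 7:33 8:29 9:29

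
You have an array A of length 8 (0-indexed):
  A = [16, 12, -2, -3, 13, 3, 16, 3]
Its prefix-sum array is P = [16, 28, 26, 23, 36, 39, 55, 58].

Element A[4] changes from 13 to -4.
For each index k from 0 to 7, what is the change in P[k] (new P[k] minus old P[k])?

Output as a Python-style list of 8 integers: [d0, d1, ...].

Element change: A[4] 13 -> -4, delta = -17
For k < 4: P[k] unchanged, delta_P[k] = 0
For k >= 4: P[k] shifts by exactly -17
Delta array: [0, 0, 0, 0, -17, -17, -17, -17]

Answer: [0, 0, 0, 0, -17, -17, -17, -17]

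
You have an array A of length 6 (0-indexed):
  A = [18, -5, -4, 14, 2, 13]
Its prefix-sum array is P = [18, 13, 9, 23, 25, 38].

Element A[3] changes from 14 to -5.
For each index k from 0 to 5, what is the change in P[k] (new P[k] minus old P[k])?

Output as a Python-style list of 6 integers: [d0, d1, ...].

Answer: [0, 0, 0, -19, -19, -19]

Derivation:
Element change: A[3] 14 -> -5, delta = -19
For k < 3: P[k] unchanged, delta_P[k] = 0
For k >= 3: P[k] shifts by exactly -19
Delta array: [0, 0, 0, -19, -19, -19]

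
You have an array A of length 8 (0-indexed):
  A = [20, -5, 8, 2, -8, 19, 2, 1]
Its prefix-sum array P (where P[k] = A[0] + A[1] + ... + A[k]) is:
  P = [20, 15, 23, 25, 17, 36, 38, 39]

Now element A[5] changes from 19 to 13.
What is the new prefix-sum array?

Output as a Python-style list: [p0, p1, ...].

Answer: [20, 15, 23, 25, 17, 30, 32, 33]

Derivation:
Change: A[5] 19 -> 13, delta = -6
P[k] for k < 5: unchanged (A[5] not included)
P[k] for k >= 5: shift by delta = -6
  P[0] = 20 + 0 = 20
  P[1] = 15 + 0 = 15
  P[2] = 23 + 0 = 23
  P[3] = 25 + 0 = 25
  P[4] = 17 + 0 = 17
  P[5] = 36 + -6 = 30
  P[6] = 38 + -6 = 32
  P[7] = 39 + -6 = 33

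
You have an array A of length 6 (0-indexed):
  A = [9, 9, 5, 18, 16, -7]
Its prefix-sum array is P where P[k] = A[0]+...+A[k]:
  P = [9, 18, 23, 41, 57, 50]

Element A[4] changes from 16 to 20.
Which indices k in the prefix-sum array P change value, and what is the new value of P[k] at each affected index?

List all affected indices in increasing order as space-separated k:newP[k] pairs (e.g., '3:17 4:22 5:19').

Answer: 4:61 5:54

Derivation:
P[k] = A[0] + ... + A[k]
P[k] includes A[4] iff k >= 4
Affected indices: 4, 5, ..., 5; delta = 4
  P[4]: 57 + 4 = 61
  P[5]: 50 + 4 = 54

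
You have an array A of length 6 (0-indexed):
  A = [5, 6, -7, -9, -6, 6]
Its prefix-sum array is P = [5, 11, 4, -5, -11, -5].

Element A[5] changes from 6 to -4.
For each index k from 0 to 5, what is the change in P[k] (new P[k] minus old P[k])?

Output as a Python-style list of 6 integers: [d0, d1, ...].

Answer: [0, 0, 0, 0, 0, -10]

Derivation:
Element change: A[5] 6 -> -4, delta = -10
For k < 5: P[k] unchanged, delta_P[k] = 0
For k >= 5: P[k] shifts by exactly -10
Delta array: [0, 0, 0, 0, 0, -10]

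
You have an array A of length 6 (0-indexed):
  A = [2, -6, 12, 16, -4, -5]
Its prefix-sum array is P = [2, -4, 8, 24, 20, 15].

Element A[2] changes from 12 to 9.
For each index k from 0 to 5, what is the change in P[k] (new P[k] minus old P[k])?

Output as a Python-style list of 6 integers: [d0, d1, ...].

Element change: A[2] 12 -> 9, delta = -3
For k < 2: P[k] unchanged, delta_P[k] = 0
For k >= 2: P[k] shifts by exactly -3
Delta array: [0, 0, -3, -3, -3, -3]

Answer: [0, 0, -3, -3, -3, -3]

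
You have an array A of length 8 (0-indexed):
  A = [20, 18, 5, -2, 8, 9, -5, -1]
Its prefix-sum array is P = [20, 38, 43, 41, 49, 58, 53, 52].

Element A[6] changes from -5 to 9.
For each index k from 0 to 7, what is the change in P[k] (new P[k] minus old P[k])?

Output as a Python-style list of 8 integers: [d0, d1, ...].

Answer: [0, 0, 0, 0, 0, 0, 14, 14]

Derivation:
Element change: A[6] -5 -> 9, delta = 14
For k < 6: P[k] unchanged, delta_P[k] = 0
For k >= 6: P[k] shifts by exactly 14
Delta array: [0, 0, 0, 0, 0, 0, 14, 14]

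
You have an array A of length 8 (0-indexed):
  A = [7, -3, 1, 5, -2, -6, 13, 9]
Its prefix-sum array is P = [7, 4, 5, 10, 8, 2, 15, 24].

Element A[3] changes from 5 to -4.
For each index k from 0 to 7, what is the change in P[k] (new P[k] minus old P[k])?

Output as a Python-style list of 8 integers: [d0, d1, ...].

Answer: [0, 0, 0, -9, -9, -9, -9, -9]

Derivation:
Element change: A[3] 5 -> -4, delta = -9
For k < 3: P[k] unchanged, delta_P[k] = 0
For k >= 3: P[k] shifts by exactly -9
Delta array: [0, 0, 0, -9, -9, -9, -9, -9]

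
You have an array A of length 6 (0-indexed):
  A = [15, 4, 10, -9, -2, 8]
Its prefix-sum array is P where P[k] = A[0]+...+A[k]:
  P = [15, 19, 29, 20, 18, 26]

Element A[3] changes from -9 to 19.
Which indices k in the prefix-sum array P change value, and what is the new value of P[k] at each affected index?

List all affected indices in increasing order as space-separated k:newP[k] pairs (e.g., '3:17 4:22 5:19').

P[k] = A[0] + ... + A[k]
P[k] includes A[3] iff k >= 3
Affected indices: 3, 4, ..., 5; delta = 28
  P[3]: 20 + 28 = 48
  P[4]: 18 + 28 = 46
  P[5]: 26 + 28 = 54

Answer: 3:48 4:46 5:54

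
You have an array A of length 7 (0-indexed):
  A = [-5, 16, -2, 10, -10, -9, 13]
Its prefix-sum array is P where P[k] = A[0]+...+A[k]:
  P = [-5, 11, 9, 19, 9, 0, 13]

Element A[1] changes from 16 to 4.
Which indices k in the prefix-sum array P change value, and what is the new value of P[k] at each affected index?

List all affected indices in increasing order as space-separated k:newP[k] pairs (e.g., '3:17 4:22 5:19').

Answer: 1:-1 2:-3 3:7 4:-3 5:-12 6:1

Derivation:
P[k] = A[0] + ... + A[k]
P[k] includes A[1] iff k >= 1
Affected indices: 1, 2, ..., 6; delta = -12
  P[1]: 11 + -12 = -1
  P[2]: 9 + -12 = -3
  P[3]: 19 + -12 = 7
  P[4]: 9 + -12 = -3
  P[5]: 0 + -12 = -12
  P[6]: 13 + -12 = 1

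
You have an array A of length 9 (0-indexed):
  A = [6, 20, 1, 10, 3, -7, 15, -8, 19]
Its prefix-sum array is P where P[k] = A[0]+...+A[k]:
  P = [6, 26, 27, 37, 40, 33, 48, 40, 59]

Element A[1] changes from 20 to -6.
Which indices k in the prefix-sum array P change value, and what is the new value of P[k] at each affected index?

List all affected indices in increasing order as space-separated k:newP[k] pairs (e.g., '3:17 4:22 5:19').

Answer: 1:0 2:1 3:11 4:14 5:7 6:22 7:14 8:33

Derivation:
P[k] = A[0] + ... + A[k]
P[k] includes A[1] iff k >= 1
Affected indices: 1, 2, ..., 8; delta = -26
  P[1]: 26 + -26 = 0
  P[2]: 27 + -26 = 1
  P[3]: 37 + -26 = 11
  P[4]: 40 + -26 = 14
  P[5]: 33 + -26 = 7
  P[6]: 48 + -26 = 22
  P[7]: 40 + -26 = 14
  P[8]: 59 + -26 = 33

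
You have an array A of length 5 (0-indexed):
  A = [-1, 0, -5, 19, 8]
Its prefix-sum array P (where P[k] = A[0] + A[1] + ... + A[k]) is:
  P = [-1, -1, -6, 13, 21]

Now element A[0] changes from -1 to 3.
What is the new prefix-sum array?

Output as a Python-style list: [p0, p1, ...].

Change: A[0] -1 -> 3, delta = 4
P[k] for k < 0: unchanged (A[0] not included)
P[k] for k >= 0: shift by delta = 4
  P[0] = -1 + 4 = 3
  P[1] = -1 + 4 = 3
  P[2] = -6 + 4 = -2
  P[3] = 13 + 4 = 17
  P[4] = 21 + 4 = 25

Answer: [3, 3, -2, 17, 25]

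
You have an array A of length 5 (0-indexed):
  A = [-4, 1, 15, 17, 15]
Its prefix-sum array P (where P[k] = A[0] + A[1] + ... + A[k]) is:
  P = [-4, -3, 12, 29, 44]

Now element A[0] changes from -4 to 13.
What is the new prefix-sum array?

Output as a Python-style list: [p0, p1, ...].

Answer: [13, 14, 29, 46, 61]

Derivation:
Change: A[0] -4 -> 13, delta = 17
P[k] for k < 0: unchanged (A[0] not included)
P[k] for k >= 0: shift by delta = 17
  P[0] = -4 + 17 = 13
  P[1] = -3 + 17 = 14
  P[2] = 12 + 17 = 29
  P[3] = 29 + 17 = 46
  P[4] = 44 + 17 = 61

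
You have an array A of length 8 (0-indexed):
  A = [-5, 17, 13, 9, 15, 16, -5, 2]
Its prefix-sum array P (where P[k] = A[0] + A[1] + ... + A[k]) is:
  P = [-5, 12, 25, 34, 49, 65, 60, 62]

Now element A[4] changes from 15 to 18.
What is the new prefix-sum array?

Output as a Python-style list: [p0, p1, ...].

Answer: [-5, 12, 25, 34, 52, 68, 63, 65]

Derivation:
Change: A[4] 15 -> 18, delta = 3
P[k] for k < 4: unchanged (A[4] not included)
P[k] for k >= 4: shift by delta = 3
  P[0] = -5 + 0 = -5
  P[1] = 12 + 0 = 12
  P[2] = 25 + 0 = 25
  P[3] = 34 + 0 = 34
  P[4] = 49 + 3 = 52
  P[5] = 65 + 3 = 68
  P[6] = 60 + 3 = 63
  P[7] = 62 + 3 = 65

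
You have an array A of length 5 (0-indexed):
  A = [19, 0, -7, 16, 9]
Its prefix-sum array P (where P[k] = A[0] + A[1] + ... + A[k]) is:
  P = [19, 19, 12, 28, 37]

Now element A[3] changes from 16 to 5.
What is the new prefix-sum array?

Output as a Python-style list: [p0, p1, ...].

Answer: [19, 19, 12, 17, 26]

Derivation:
Change: A[3] 16 -> 5, delta = -11
P[k] for k < 3: unchanged (A[3] not included)
P[k] for k >= 3: shift by delta = -11
  P[0] = 19 + 0 = 19
  P[1] = 19 + 0 = 19
  P[2] = 12 + 0 = 12
  P[3] = 28 + -11 = 17
  P[4] = 37 + -11 = 26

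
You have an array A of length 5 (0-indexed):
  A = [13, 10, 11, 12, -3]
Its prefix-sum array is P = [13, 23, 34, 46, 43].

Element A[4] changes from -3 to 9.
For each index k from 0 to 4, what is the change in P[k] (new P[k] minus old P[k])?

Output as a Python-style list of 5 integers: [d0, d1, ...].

Answer: [0, 0, 0, 0, 12]

Derivation:
Element change: A[4] -3 -> 9, delta = 12
For k < 4: P[k] unchanged, delta_P[k] = 0
For k >= 4: P[k] shifts by exactly 12
Delta array: [0, 0, 0, 0, 12]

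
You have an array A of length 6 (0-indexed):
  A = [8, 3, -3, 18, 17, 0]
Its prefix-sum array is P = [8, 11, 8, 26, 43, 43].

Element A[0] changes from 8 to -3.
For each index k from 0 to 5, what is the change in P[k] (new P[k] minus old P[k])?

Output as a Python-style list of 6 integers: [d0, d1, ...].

Element change: A[0] 8 -> -3, delta = -11
For k < 0: P[k] unchanged, delta_P[k] = 0
For k >= 0: P[k] shifts by exactly -11
Delta array: [-11, -11, -11, -11, -11, -11]

Answer: [-11, -11, -11, -11, -11, -11]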